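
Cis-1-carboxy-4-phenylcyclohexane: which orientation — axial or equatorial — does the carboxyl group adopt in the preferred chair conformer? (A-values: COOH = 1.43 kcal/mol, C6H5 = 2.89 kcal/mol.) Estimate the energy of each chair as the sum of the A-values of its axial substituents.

C1 and C4 have opposite parity, so for the cis isomer the two substituents are one axial and one equatorial in each chair.
Chair I (carboxyl axial, phenyl equatorial): E = 1.43 kcal/mol.
Chair II (carboxyl equatorial, phenyl axial): E = 2.89 kcal/mol.
Chair I is the more stable (lower-energy) conformer, and in that chair the carboxyl group is axial.

axial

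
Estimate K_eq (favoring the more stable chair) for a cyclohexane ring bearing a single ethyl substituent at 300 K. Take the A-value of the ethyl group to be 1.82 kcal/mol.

K ≈ 21.2

One chair has the ethyl group axial (E = 1.82 kcal/mol) and the other has it equatorial (E = 0).
ΔG = 1.82 kcal/mol between the two chairs.
K = exp(ΔG/RT) with R = 1.987×10⁻³ kcal mol⁻¹ K⁻¹ and T = 300 K gives K ≈ 21.2.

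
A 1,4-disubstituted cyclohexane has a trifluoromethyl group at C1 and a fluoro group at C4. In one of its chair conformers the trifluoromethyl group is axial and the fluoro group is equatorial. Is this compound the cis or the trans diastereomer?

C1 and C4 have opposite parity, so their axial bonds point in opposite directions.
With opposite-parity carbons, two substituents on the same face are one axial and one equatorial; opposite faces give both axial or both equatorial.
Here the groups are axial/equatorial → same face → cis.

cis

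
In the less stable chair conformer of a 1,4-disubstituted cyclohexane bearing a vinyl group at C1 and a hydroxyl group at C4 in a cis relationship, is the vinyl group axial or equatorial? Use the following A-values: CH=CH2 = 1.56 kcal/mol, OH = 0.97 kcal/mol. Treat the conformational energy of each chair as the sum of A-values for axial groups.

axial

C1 and C4 have opposite parity, so for the cis isomer the two substituents are one axial and one equatorial in each chair.
Chair I (vinyl axial, hydroxyl equatorial): E = 1.56 kcal/mol.
Chair II (vinyl equatorial, hydroxyl axial): E = 0.97 kcal/mol.
Chair I is the less stable (higher-energy) conformer, and in that chair the vinyl group is axial.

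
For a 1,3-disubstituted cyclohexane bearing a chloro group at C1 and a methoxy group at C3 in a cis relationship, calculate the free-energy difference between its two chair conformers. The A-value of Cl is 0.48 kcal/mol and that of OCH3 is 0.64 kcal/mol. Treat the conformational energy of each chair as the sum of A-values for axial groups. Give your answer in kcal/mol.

C1 and C3 have the same parity, so for the cis isomer the two substituents are e,e in one chair and a,a in the other.
Chair I (chloro axial, methoxy axial): E = 1.12 kcal/mol.
Chair II (chloro equatorial, methoxy equatorial): E = 0.00 kcal/mol.
ΔE = 1.12 − 0.00 = 1.12 kcal/mol; chair II is more stable.

1.12 kcal/mol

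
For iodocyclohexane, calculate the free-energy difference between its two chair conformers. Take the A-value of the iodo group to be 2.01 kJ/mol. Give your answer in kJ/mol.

A monosubstituted cyclohexane has one chair with the iodo group axial (E = A = 2.01 kJ/mol) and one with it equatorial (E = 0).
ΔE = 2.01 − 0 = 2.01 kJ/mol.

2.01 kJ/mol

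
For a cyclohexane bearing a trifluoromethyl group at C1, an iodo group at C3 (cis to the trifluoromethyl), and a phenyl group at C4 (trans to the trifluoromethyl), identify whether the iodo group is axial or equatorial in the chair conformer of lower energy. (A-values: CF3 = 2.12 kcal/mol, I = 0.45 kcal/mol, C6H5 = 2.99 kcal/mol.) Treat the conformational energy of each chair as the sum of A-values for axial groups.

equatorial

Chair I (trifluoromethyl axial, iodo axial, phenyl axial): E = 5.56 kcal/mol.
Chair II (trifluoromethyl equatorial, iodo equatorial, phenyl equatorial): E = 0.00 kcal/mol.
Chair II is the more stable (lower-energy) conformer, and in that chair the iodo group is equatorial.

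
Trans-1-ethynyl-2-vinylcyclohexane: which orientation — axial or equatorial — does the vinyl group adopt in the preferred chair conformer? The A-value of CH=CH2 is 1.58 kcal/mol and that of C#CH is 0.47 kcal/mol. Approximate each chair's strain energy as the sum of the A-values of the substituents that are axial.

C1 and C2 have opposite parity, so for the trans isomer the two substituents are e,e in one chair and a,a in the other.
Chair I (vinyl axial, ethynyl axial): E = 2.05 kcal/mol.
Chair II (vinyl equatorial, ethynyl equatorial): E = 0.00 kcal/mol.
Chair II is the more stable (lower-energy) conformer, and in that chair the vinyl group is equatorial.

equatorial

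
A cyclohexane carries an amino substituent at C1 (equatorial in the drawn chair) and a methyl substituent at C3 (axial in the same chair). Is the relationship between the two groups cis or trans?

C1 and C3 have the same parity, so their axial bonds point in the same direction.
With same-parity carbons, two substituents on the same face are both axial or both equatorial; opposite faces give one of each.
Here the groups are equatorial/axial → opposite face → trans.

trans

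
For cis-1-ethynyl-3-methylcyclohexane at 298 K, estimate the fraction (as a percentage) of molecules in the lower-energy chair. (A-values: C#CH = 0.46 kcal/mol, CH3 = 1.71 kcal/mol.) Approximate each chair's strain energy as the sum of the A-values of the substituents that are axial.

97.5%

C1 and C3 have the same parity, so for the cis isomer the two substituents are e,e in one chair and a,a in the other.
Chair I (ethynyl axial, methyl axial): E = 2.17 kcal/mol; chair II (ethynyl equatorial, methyl equatorial): E = 0.00 kcal/mol.
ΔG = 2.17 kcal/mol between the two chairs.
K = exp(ΔG/RT) with R = 1.987×10⁻³ kcal mol⁻¹ K⁻¹ and T = 298 K gives K ≈ 39.
Fraction in the lower-energy chair = K/(K+1) = 97.5%.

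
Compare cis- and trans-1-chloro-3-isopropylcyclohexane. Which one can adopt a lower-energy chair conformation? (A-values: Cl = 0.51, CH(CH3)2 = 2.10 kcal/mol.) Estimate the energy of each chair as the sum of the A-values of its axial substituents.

cis

At 1,3 positions (parity same): cis → (e,e or a,a); trans → (a,e or e,a).
Best chair for cis: E = 0.00 kcal/mol; best chair for trans: E = 0.51 kcal/mol.
The cis isomer is lower by 0.51 kcal/mol.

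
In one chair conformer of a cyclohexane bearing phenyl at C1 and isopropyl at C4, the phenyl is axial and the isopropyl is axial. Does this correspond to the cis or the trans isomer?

C1 and C4 have opposite parity, so their axial bonds point in opposite directions.
With opposite-parity carbons, two substituents on the same face are one axial and one equatorial; opposite faces give both axial or both equatorial.
Here the groups are axial/axial → opposite face → trans.

trans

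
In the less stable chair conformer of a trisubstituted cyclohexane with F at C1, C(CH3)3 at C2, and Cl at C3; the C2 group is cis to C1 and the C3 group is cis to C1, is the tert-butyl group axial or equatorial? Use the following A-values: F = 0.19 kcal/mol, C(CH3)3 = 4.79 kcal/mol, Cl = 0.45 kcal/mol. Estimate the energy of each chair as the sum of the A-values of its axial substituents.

Chair I (fluoro axial, tert-butyl equatorial, chloro axial): E = 0.64 kcal/mol.
Chair II (fluoro equatorial, tert-butyl axial, chloro equatorial): E = 4.79 kcal/mol.
Chair II is the less stable (higher-energy) conformer, and in that chair the tert-butyl group is axial.

axial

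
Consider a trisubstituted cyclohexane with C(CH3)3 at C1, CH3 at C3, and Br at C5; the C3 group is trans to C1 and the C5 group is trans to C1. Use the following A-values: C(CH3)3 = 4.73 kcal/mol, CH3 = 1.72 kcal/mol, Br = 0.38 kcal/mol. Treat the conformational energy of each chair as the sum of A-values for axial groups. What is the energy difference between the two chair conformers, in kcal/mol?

2.63 kcal/mol

Chair I (tert-butyl axial, methyl equatorial, bromo equatorial): E = 4.73 kcal/mol.
Chair II (tert-butyl equatorial, methyl axial, bromo axial): E = 2.10 kcal/mol.
ΔE = 4.73 − 2.10 = 2.63 kcal/mol; chair II is more stable.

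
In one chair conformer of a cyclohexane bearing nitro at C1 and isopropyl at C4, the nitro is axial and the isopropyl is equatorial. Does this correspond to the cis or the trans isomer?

C1 and C4 have opposite parity, so their axial bonds point in opposite directions.
With opposite-parity carbons, two substituents on the same face are one axial and one equatorial; opposite faces give both axial or both equatorial.
Here the groups are axial/equatorial → same face → cis.

cis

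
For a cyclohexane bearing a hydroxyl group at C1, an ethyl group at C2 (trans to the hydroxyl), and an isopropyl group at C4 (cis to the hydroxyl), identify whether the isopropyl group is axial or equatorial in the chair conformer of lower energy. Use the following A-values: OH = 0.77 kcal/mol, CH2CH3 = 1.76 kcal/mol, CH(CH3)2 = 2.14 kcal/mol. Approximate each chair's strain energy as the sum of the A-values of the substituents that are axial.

Chair I (hydroxyl axial, ethyl axial, isopropyl equatorial): E = 2.53 kcal/mol.
Chair II (hydroxyl equatorial, ethyl equatorial, isopropyl axial): E = 2.14 kcal/mol.
Chair II is the more stable (lower-energy) conformer, and in that chair the isopropyl group is axial.

axial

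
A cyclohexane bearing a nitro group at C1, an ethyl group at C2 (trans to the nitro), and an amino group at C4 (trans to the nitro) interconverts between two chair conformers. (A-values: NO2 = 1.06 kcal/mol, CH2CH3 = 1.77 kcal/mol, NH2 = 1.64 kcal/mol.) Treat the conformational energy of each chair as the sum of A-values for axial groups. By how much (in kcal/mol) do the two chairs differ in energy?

4.47 kcal/mol

Chair I (nitro axial, ethyl axial, amino axial): E = 4.47 kcal/mol.
Chair II (nitro equatorial, ethyl equatorial, amino equatorial): E = 0.00 kcal/mol.
ΔE = 4.47 − 0.00 = 4.47 kcal/mol; chair II is more stable.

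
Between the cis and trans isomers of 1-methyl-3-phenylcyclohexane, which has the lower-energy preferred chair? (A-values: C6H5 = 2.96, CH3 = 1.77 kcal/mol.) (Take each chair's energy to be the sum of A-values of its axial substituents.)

cis

At 1,3 positions (parity same): cis → (e,e or a,a); trans → (a,e or e,a).
Best chair for cis: E = 0.00 kcal/mol; best chair for trans: E = 1.77 kcal/mol.
The cis isomer is lower by 1.77 kcal/mol.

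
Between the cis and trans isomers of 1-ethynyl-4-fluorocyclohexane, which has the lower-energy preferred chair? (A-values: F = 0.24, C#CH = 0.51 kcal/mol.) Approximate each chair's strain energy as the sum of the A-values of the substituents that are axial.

At 1,4 positions (parity opposite): cis → (a,e or e,a); trans → (e,e or a,a).
Best chair for cis: E = 0.24 kcal/mol; best chair for trans: E = 0.00 kcal/mol.
The trans isomer is lower by 0.24 kcal/mol.

trans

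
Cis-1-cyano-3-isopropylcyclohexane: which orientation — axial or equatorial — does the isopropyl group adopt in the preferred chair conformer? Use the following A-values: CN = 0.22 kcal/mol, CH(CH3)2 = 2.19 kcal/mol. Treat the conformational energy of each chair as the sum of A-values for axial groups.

equatorial

C1 and C3 have the same parity, so for the cis isomer the two substituents are e,e in one chair and a,a in the other.
Chair I (cyano axial, isopropyl axial): E = 2.41 kcal/mol.
Chair II (cyano equatorial, isopropyl equatorial): E = 0.00 kcal/mol.
Chair II is the more stable (lower-energy) conformer, and in that chair the isopropyl group is equatorial.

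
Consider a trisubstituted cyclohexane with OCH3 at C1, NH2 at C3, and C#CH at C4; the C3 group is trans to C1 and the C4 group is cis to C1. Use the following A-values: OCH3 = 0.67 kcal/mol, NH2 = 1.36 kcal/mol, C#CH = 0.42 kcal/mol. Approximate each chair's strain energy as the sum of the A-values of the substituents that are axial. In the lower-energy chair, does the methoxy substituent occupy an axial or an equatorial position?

Chair I (methoxy axial, amino equatorial, ethynyl equatorial): E = 0.67 kcal/mol.
Chair II (methoxy equatorial, amino axial, ethynyl axial): E = 1.78 kcal/mol.
Chair I is the more stable (lower-energy) conformer, and in that chair the methoxy group is axial.

axial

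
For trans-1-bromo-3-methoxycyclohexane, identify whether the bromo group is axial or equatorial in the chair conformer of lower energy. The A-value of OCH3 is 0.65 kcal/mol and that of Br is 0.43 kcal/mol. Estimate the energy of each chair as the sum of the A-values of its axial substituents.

C1 and C3 have the same parity, so for the trans isomer the two substituents are one axial and one equatorial in each chair.
Chair I (methoxy axial, bromo equatorial): E = 0.65 kcal/mol.
Chair II (methoxy equatorial, bromo axial): E = 0.43 kcal/mol.
Chair II is the more stable (lower-energy) conformer, and in that chair the bromo group is axial.

axial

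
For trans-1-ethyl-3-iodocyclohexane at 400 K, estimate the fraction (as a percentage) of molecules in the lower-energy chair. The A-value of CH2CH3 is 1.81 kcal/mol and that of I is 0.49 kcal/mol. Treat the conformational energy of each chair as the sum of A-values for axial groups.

C1 and C3 have the same parity, so for the trans isomer the two substituents are one axial and one equatorial in each chair.
Chair I (ethyl axial, iodo equatorial): E = 1.81 kcal/mol; chair II (ethyl equatorial, iodo axial): E = 0.49 kcal/mol.
ΔG = 1.32 kcal/mol between the two chairs.
K = exp(ΔG/RT) with R = 1.987×10⁻³ kcal mol⁻¹ K⁻¹ and T = 400 K gives K ≈ 5.26.
Fraction in the lower-energy chair = K/(K+1) = 84.0%.

84.0%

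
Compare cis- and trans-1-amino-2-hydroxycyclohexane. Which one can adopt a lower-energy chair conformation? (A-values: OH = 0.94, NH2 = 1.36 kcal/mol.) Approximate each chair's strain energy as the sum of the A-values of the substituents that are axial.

At 1,2 positions (parity opposite): cis → (a,e or e,a); trans → (e,e or a,a).
Best chair for cis: E = 0.94 kcal/mol; best chair for trans: E = 0.00 kcal/mol.
The trans isomer is lower by 0.94 kcal/mol.

trans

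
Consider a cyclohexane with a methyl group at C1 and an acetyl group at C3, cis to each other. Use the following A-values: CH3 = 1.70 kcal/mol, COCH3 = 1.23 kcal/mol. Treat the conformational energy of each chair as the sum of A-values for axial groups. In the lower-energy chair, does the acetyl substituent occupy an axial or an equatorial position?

equatorial

C1 and C3 have the same parity, so for the cis isomer the two substituents are e,e in one chair and a,a in the other.
Chair I (methyl axial, acetyl axial): E = 2.93 kcal/mol.
Chair II (methyl equatorial, acetyl equatorial): E = 0.00 kcal/mol.
Chair II is the more stable (lower-energy) conformer, and in that chair the acetyl group is equatorial.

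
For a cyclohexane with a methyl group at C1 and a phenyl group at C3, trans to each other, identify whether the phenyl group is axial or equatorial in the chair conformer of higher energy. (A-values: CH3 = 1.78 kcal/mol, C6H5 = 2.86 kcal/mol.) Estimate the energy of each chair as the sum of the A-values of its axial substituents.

C1 and C3 have the same parity, so for the trans isomer the two substituents are one axial and one equatorial in each chair.
Chair I (methyl axial, phenyl equatorial): E = 1.78 kcal/mol.
Chair II (methyl equatorial, phenyl axial): E = 2.86 kcal/mol.
Chair II is the less stable (higher-energy) conformer, and in that chair the phenyl group is axial.

axial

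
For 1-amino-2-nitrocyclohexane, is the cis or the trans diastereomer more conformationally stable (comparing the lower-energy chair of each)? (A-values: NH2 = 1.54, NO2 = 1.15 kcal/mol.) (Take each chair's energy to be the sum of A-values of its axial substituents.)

trans

At 1,2 positions (parity opposite): cis → (a,e or e,a); trans → (e,e or a,a).
Best chair for cis: E = 1.15 kcal/mol; best chair for trans: E = 0.00 kcal/mol.
The trans isomer is lower by 1.15 kcal/mol.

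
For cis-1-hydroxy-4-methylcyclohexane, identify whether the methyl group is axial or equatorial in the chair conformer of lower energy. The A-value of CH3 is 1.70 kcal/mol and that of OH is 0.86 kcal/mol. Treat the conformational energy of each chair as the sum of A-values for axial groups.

equatorial

C1 and C4 have opposite parity, so for the cis isomer the two substituents are one axial and one equatorial in each chair.
Chair I (methyl axial, hydroxyl equatorial): E = 1.70 kcal/mol.
Chair II (methyl equatorial, hydroxyl axial): E = 0.86 kcal/mol.
Chair II is the more stable (lower-energy) conformer, and in that chair the methyl group is equatorial.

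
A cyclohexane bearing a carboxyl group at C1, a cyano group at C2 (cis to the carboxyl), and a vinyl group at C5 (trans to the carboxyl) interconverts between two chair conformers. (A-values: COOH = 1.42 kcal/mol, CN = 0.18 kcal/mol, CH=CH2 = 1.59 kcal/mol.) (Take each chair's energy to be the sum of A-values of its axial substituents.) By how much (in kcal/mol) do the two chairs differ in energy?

Chair I (carboxyl axial, cyano equatorial, vinyl equatorial): E = 1.42 kcal/mol.
Chair II (carboxyl equatorial, cyano axial, vinyl axial): E = 1.77 kcal/mol.
ΔE = 1.77 − 1.42 = 0.35 kcal/mol; chair I is more stable.

0.35 kcal/mol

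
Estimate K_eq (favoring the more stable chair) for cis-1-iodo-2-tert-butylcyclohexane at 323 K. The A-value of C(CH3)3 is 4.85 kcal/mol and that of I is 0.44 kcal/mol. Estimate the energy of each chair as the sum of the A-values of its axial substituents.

C1 and C2 have opposite parity, so for the cis isomer the two substituents are one axial and one equatorial in each chair.
Chair I (tert-butyl axial, iodo equatorial): E = 4.85 kcal/mol; chair II (tert-butyl equatorial, iodo axial): E = 0.44 kcal/mol.
ΔG = 4.41 kcal/mol between the two chairs.
K = exp(ΔG/RT) with R = 1.987×10⁻³ kcal mol⁻¹ K⁻¹ and T = 323 K gives K ≈ 964.

K ≈ 964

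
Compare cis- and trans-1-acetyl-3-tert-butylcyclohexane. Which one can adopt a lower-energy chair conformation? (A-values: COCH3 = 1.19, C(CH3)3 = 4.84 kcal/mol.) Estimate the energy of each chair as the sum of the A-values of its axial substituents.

At 1,3 positions (parity same): cis → (e,e or a,a); trans → (a,e or e,a).
Best chair for cis: E = 0.00 kcal/mol; best chair for trans: E = 1.19 kcal/mol.
The cis isomer is lower by 1.19 kcal/mol.

cis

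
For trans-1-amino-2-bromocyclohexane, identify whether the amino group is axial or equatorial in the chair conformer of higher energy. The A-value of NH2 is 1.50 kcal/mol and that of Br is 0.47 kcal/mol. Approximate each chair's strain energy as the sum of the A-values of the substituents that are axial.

axial

C1 and C2 have opposite parity, so for the trans isomer the two substituents are e,e in one chair and a,a in the other.
Chair I (amino axial, bromo axial): E = 1.97 kcal/mol.
Chair II (amino equatorial, bromo equatorial): E = 0.00 kcal/mol.
Chair I is the less stable (higher-energy) conformer, and in that chair the amino group is axial.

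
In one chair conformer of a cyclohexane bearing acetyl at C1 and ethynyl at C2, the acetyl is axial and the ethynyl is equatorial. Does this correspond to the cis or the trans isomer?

C1 and C2 have opposite parity, so their axial bonds point in opposite directions.
With opposite-parity carbons, two substituents on the same face are one axial and one equatorial; opposite faces give both axial or both equatorial.
Here the groups are axial/equatorial → same face → cis.

cis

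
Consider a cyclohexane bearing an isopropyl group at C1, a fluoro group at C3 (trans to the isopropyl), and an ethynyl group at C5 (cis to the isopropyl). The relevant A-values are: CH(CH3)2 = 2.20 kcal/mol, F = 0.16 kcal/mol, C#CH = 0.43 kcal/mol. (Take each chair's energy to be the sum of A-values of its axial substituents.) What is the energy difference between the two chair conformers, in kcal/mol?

2.47 kcal/mol

Chair I (isopropyl axial, fluoro equatorial, ethynyl axial): E = 2.63 kcal/mol.
Chair II (isopropyl equatorial, fluoro axial, ethynyl equatorial): E = 0.16 kcal/mol.
ΔE = 2.63 − 0.16 = 2.47 kcal/mol; chair II is more stable.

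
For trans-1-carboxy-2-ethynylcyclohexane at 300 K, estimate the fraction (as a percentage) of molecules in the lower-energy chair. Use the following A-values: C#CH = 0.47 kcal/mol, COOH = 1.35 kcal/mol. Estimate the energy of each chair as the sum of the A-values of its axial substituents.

C1 and C2 have opposite parity, so for the trans isomer the two substituents are e,e in one chair and a,a in the other.
Chair I (ethynyl axial, carboxyl axial): E = 1.82 kcal/mol; chair II (ethynyl equatorial, carboxyl equatorial): E = 0.00 kcal/mol.
ΔG = 1.82 kcal/mol between the two chairs.
K = exp(ΔG/RT) with R = 1.987×10⁻³ kcal mol⁻¹ K⁻¹ and T = 300 K gives K ≈ 21.2.
Fraction in the lower-energy chair = K/(K+1) = 95.5%.

95.5%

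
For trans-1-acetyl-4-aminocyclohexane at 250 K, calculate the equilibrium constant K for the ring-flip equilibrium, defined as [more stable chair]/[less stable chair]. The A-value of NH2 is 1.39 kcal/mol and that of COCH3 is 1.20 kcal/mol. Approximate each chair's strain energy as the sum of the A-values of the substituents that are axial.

C1 and C4 have opposite parity, so for the trans isomer the two substituents are e,e in one chair and a,a in the other.
Chair I (amino axial, acetyl axial): E = 2.59 kcal/mol; chair II (amino equatorial, acetyl equatorial): E = 0.00 kcal/mol.
ΔG = 2.59 kcal/mol between the two chairs.
K = exp(ΔG/RT) with R = 1.987×10⁻³ kcal mol⁻¹ K⁻¹ and T = 250 K gives K ≈ 184.

K ≈ 184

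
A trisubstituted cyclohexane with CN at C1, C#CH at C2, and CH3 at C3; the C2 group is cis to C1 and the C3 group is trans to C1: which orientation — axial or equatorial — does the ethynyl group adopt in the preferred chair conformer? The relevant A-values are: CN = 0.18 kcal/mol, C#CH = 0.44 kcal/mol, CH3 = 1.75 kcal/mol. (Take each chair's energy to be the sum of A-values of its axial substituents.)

equatorial

Chair I (cyano axial, ethynyl equatorial, methyl equatorial): E = 0.18 kcal/mol.
Chair II (cyano equatorial, ethynyl axial, methyl axial): E = 2.19 kcal/mol.
Chair I is the more stable (lower-energy) conformer, and in that chair the ethynyl group is equatorial.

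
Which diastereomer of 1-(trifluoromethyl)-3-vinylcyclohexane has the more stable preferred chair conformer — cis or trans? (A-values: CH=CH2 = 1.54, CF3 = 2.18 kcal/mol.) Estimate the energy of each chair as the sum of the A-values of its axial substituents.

cis

At 1,3 positions (parity same): cis → (e,e or a,a); trans → (a,e or e,a).
Best chair for cis: E = 0.00 kcal/mol; best chair for trans: E = 1.54 kcal/mol.
The cis isomer is lower by 1.54 kcal/mol.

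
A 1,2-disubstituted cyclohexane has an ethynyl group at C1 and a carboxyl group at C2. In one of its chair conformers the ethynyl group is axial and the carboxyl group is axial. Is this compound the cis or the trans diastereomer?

trans

C1 and C2 have opposite parity, so their axial bonds point in opposite directions.
With opposite-parity carbons, two substituents on the same face are one axial and one equatorial; opposite faces give both axial or both equatorial.
Here the groups are axial/axial → opposite face → trans.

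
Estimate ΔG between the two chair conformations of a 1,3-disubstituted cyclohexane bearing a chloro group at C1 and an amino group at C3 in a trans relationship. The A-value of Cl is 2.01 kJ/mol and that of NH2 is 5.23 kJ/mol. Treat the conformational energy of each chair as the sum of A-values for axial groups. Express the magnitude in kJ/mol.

3.22 kJ/mol

C1 and C3 have the same parity, so for the trans isomer the two substituents are one axial and one equatorial in each chair.
Chair I (chloro axial, amino equatorial): E = 2.01 kJ/mol.
Chair II (chloro equatorial, amino axial): E = 5.23 kJ/mol.
ΔE = 5.23 − 2.01 = 3.22 kJ/mol; chair I is more stable.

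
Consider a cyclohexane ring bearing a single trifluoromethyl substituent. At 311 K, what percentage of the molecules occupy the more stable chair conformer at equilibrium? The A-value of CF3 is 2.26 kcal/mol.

97.5%

One chair has the trifluoromethyl group axial (E = 2.26 kcal/mol) and the other has it equatorial (E = 0).
ΔG = 2.26 kcal/mol between the two chairs.
K = exp(ΔG/RT) with R = 1.987×10⁻³ kcal mol⁻¹ K⁻¹ and T = 311 K gives K ≈ 38.8.
Fraction in the lower-energy chair = K/(K+1) = 97.5%.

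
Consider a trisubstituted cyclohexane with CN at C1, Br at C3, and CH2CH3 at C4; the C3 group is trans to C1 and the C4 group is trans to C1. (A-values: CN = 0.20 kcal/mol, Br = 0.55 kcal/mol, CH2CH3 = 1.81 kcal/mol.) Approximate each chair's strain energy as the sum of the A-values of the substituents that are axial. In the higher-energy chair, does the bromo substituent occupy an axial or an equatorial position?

equatorial

Chair I (cyano axial, bromo equatorial, ethyl axial): E = 2.01 kcal/mol.
Chair II (cyano equatorial, bromo axial, ethyl equatorial): E = 0.55 kcal/mol.
Chair I is the less stable (higher-energy) conformer, and in that chair the bromo group is equatorial.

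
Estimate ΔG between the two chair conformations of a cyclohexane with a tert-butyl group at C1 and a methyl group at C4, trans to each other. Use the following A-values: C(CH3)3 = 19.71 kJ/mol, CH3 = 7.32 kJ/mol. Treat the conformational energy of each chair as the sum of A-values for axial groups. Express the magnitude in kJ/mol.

27.03 kJ/mol

C1 and C4 have opposite parity, so for the trans isomer the two substituents are e,e in one chair and a,a in the other.
Chair I (tert-butyl axial, methyl axial): E = 27.03 kJ/mol.
Chair II (tert-butyl equatorial, methyl equatorial): E = 0.00 kJ/mol.
ΔE = 27.03 − 0.00 = 27.03 kJ/mol; chair II is more stable.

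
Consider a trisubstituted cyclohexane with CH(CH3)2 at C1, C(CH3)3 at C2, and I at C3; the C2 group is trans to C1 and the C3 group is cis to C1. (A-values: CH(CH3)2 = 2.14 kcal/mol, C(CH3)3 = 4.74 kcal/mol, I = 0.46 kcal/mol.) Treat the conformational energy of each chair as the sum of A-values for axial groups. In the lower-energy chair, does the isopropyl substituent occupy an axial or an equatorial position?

equatorial

Chair I (isopropyl axial, tert-butyl axial, iodo axial): E = 7.34 kcal/mol.
Chair II (isopropyl equatorial, tert-butyl equatorial, iodo equatorial): E = 0.00 kcal/mol.
Chair II is the more stable (lower-energy) conformer, and in that chair the isopropyl group is equatorial.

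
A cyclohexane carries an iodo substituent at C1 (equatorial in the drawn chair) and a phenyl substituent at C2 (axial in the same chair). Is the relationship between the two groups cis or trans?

cis

C1 and C2 have opposite parity, so their axial bonds point in opposite directions.
With opposite-parity carbons, two substituents on the same face are one axial and one equatorial; opposite faces give both axial or both equatorial.
Here the groups are equatorial/axial → same face → cis.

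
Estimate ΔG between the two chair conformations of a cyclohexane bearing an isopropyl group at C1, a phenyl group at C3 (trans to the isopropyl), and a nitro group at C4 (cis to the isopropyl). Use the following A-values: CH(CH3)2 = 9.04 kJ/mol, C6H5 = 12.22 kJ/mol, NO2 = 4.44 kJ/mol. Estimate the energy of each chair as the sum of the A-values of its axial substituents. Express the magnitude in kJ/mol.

Chair I (isopropyl axial, phenyl equatorial, nitro equatorial): E = 9.04 kJ/mol.
Chair II (isopropyl equatorial, phenyl axial, nitro axial): E = 16.66 kJ/mol.
ΔE = 16.66 − 9.04 = 7.62 kJ/mol; chair I is more stable.

7.62 kJ/mol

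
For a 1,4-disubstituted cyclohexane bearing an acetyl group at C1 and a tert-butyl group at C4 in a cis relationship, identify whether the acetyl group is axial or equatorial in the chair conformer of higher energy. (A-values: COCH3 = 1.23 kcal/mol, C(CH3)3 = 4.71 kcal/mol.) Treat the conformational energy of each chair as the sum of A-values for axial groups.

equatorial

C1 and C4 have opposite parity, so for the cis isomer the two substituents are one axial and one equatorial in each chair.
Chair I (acetyl axial, tert-butyl equatorial): E = 1.23 kcal/mol.
Chair II (acetyl equatorial, tert-butyl axial): E = 4.71 kcal/mol.
Chair II is the less stable (higher-energy) conformer, and in that chair the acetyl group is equatorial.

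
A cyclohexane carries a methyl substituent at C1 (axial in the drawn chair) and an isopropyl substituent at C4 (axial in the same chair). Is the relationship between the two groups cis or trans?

trans

C1 and C4 have opposite parity, so their axial bonds point in opposite directions.
With opposite-parity carbons, two substituents on the same face are one axial and one equatorial; opposite faces give both axial or both equatorial.
Here the groups are axial/axial → opposite face → trans.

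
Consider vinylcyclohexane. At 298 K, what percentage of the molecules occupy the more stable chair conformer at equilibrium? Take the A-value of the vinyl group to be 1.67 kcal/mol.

One chair has the vinyl group axial (E = 1.67 kcal/mol) and the other has it equatorial (E = 0).
ΔG = 1.67 kcal/mol between the two chairs.
K = exp(ΔG/RT) with R = 1.987×10⁻³ kcal mol⁻¹ K⁻¹ and T = 298 K gives K ≈ 16.8.
Fraction in the lower-energy chair = K/(K+1) = 94.4%.

94.4%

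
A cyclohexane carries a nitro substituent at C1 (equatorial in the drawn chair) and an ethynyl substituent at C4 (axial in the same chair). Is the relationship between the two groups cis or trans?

cis

C1 and C4 have opposite parity, so their axial bonds point in opposite directions.
With opposite-parity carbons, two substituents on the same face are one axial and one equatorial; opposite faces give both axial or both equatorial.
Here the groups are equatorial/axial → same face → cis.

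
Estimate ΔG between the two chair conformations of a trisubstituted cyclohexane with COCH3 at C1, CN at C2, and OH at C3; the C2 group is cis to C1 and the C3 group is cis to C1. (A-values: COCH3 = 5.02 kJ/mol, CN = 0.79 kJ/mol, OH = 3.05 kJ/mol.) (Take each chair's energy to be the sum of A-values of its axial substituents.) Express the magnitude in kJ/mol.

7.28 kJ/mol

Chair I (acetyl axial, cyano equatorial, hydroxyl axial): E = 8.07 kJ/mol.
Chair II (acetyl equatorial, cyano axial, hydroxyl equatorial): E = 0.79 kJ/mol.
ΔE = 8.07 − 0.79 = 7.28 kJ/mol; chair II is more stable.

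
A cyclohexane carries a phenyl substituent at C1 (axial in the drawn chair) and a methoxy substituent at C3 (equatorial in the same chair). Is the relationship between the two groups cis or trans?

C1 and C3 have the same parity, so their axial bonds point in the same direction.
With same-parity carbons, two substituents on the same face are both axial or both equatorial; opposite faces give one of each.
Here the groups are axial/equatorial → opposite face → trans.

trans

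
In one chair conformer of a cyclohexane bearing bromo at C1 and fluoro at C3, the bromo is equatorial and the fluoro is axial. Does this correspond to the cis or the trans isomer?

trans

C1 and C3 have the same parity, so their axial bonds point in the same direction.
With same-parity carbons, two substituents on the same face are both axial or both equatorial; opposite faces give one of each.
Here the groups are equatorial/axial → opposite face → trans.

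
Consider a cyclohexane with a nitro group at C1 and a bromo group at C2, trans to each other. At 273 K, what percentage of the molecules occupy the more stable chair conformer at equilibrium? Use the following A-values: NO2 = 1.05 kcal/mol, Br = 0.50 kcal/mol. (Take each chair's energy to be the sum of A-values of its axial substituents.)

94.6%

C1 and C2 have opposite parity, so for the trans isomer the two substituents are e,e in one chair and a,a in the other.
Chair I (nitro axial, bromo axial): E = 1.55 kcal/mol; chair II (nitro equatorial, bromo equatorial): E = 0.00 kcal/mol.
ΔG = 1.55 kcal/mol between the two chairs.
K = exp(ΔG/RT) with R = 1.987×10⁻³ kcal mol⁻¹ K⁻¹ and T = 273 K gives K ≈ 17.4.
Fraction in the lower-energy chair = K/(K+1) = 94.6%.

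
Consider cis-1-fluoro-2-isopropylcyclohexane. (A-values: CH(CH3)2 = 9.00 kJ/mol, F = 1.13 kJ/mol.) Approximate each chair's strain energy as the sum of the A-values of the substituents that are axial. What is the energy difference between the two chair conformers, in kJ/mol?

7.87 kJ/mol

C1 and C2 have opposite parity, so for the cis isomer the two substituents are one axial and one equatorial in each chair.
Chair I (isopropyl axial, fluoro equatorial): E = 9.00 kJ/mol.
Chair II (isopropyl equatorial, fluoro axial): E = 1.13 kJ/mol.
ΔE = 9.00 − 1.13 = 7.87 kJ/mol; chair II is more stable.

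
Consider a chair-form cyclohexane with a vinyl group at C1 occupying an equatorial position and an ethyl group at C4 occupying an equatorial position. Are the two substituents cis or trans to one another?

C1 and C4 have opposite parity, so their axial bonds point in opposite directions.
With opposite-parity carbons, two substituents on the same face are one axial and one equatorial; opposite faces give both axial or both equatorial.
Here the groups are equatorial/equatorial → opposite face → trans.

trans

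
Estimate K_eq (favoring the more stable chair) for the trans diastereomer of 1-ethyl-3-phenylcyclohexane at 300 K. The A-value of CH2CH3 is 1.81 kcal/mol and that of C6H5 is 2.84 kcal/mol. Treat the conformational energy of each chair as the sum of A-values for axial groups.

C1 and C3 have the same parity, so for the trans isomer the two substituents are one axial and one equatorial in each chair.
Chair I (ethyl axial, phenyl equatorial): E = 1.81 kcal/mol; chair II (ethyl equatorial, phenyl axial): E = 2.84 kcal/mol.
ΔG = 1.03 kcal/mol between the two chairs.
K = exp(ΔG/RT) with R = 1.987×10⁻³ kcal mol⁻¹ K⁻¹ and T = 300 K gives K ≈ 5.63.

K ≈ 5.63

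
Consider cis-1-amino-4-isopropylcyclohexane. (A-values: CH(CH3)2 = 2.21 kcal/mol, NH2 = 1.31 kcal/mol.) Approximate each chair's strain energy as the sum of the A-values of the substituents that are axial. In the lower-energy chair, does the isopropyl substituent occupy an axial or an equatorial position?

equatorial

C1 and C4 have opposite parity, so for the cis isomer the two substituents are one axial and one equatorial in each chair.
Chair I (isopropyl axial, amino equatorial): E = 2.21 kcal/mol.
Chair II (isopropyl equatorial, amino axial): E = 1.31 kcal/mol.
Chair II is the more stable (lower-energy) conformer, and in that chair the isopropyl group is equatorial.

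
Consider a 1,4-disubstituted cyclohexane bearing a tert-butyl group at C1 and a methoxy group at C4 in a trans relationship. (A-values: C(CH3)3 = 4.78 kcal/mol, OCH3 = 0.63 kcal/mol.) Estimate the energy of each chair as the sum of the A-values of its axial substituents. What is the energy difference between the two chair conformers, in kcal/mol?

C1 and C4 have opposite parity, so for the trans isomer the two substituents are e,e in one chair and a,a in the other.
Chair I (tert-butyl axial, methoxy axial): E = 5.41 kcal/mol.
Chair II (tert-butyl equatorial, methoxy equatorial): E = 0.00 kcal/mol.
ΔE = 5.41 − 0.00 = 5.41 kcal/mol; chair II is more stable.

5.41 kcal/mol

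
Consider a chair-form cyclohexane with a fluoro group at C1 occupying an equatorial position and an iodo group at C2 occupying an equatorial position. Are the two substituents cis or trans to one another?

C1 and C2 have opposite parity, so their axial bonds point in opposite directions.
With opposite-parity carbons, two substituents on the same face are one axial and one equatorial; opposite faces give both axial or both equatorial.
Here the groups are equatorial/equatorial → opposite face → trans.

trans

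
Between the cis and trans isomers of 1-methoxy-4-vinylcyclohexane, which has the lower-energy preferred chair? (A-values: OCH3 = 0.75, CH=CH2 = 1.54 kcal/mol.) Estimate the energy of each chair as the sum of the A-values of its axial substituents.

trans

At 1,4 positions (parity opposite): cis → (a,e or e,a); trans → (e,e or a,a).
Best chair for cis: E = 0.75 kcal/mol; best chair for trans: E = 0.00 kcal/mol.
The trans isomer is lower by 0.75 kcal/mol.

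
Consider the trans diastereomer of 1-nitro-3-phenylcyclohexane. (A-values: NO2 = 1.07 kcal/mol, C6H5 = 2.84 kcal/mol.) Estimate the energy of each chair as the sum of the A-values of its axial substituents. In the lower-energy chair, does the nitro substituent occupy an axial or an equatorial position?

C1 and C3 have the same parity, so for the trans isomer the two substituents are one axial and one equatorial in each chair.
Chair I (nitro axial, phenyl equatorial): E = 1.07 kcal/mol.
Chair II (nitro equatorial, phenyl axial): E = 2.84 kcal/mol.
Chair I is the more stable (lower-energy) conformer, and in that chair the nitro group is axial.

axial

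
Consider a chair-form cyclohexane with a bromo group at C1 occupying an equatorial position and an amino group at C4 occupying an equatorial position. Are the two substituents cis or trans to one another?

trans

C1 and C4 have opposite parity, so their axial bonds point in opposite directions.
With opposite-parity carbons, two substituents on the same face are one axial and one equatorial; opposite faces give both axial or both equatorial.
Here the groups are equatorial/equatorial → opposite face → trans.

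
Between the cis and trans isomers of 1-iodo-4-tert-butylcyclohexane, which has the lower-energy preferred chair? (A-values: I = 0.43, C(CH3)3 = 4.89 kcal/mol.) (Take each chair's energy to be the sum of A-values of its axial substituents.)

At 1,4 positions (parity opposite): cis → (a,e or e,a); trans → (e,e or a,a).
Best chair for cis: E = 0.43 kcal/mol; best chair for trans: E = 0.00 kcal/mol.
The trans isomer is lower by 0.43 kcal/mol.

trans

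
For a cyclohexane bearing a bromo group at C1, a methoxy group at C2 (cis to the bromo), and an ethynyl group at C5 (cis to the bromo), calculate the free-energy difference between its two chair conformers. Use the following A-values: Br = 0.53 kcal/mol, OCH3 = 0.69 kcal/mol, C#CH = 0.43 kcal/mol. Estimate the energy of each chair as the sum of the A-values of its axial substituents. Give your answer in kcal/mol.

0.27 kcal/mol

Chair I (bromo axial, methoxy equatorial, ethynyl axial): E = 0.96 kcal/mol.
Chair II (bromo equatorial, methoxy axial, ethynyl equatorial): E = 0.69 kcal/mol.
ΔE = 0.96 − 0.69 = 0.27 kcal/mol; chair II is more stable.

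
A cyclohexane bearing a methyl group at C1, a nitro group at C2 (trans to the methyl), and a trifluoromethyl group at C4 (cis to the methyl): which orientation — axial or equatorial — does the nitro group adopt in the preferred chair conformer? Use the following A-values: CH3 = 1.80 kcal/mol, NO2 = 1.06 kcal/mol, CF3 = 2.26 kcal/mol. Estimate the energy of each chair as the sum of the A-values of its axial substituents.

equatorial

Chair I (methyl axial, nitro axial, trifluoromethyl equatorial): E = 2.86 kcal/mol.
Chair II (methyl equatorial, nitro equatorial, trifluoromethyl axial): E = 2.26 kcal/mol.
Chair II is the more stable (lower-energy) conformer, and in that chair the nitro group is equatorial.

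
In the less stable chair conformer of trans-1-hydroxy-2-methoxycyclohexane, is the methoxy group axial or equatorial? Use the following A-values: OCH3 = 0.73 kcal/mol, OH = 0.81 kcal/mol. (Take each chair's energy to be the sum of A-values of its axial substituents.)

axial

C1 and C2 have opposite parity, so for the trans isomer the two substituents are e,e in one chair and a,a in the other.
Chair I (methoxy axial, hydroxyl axial): E = 1.54 kcal/mol.
Chair II (methoxy equatorial, hydroxyl equatorial): E = 0.00 kcal/mol.
Chair I is the less stable (higher-energy) conformer, and in that chair the methoxy group is axial.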